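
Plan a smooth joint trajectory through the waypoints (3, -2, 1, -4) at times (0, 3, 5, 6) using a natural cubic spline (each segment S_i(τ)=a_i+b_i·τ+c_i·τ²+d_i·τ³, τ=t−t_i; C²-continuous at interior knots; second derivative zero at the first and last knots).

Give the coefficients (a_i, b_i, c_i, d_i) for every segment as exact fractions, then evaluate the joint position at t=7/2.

  seg 0: a=3 b=-71/21 c=0 d=4/21
  seg 1: a=-2 b=37/21 c=12/7 d=-155/168
  seg 2: a=1 b=-103/42 c=-107/28 d=107/84
S(7/2) = -361/448

Δ: Δ0=-5/3, Δ1=3/2, Δ2=-5
row 1: diag=10, rhs=19; c'=1/5, d'=19/10
row 2: denom=6−2·1/5=28/5; d'=(-39−2·19/10)/(28/5)=-107/14
back: M2=-107/14
back: M1=19/10−1/5·-107/14=24/7
M: M0=0, M1=24/7, M2=-107/14, M3=0
seg 0: a=3, c=M0/2=0, d=(M1−M0)/(6·3)=4/21, b=Δ0−h0·(2M0+M1)/6=-71/21
seg 1: a=-2, c=M1/2=12/7, d=(M2−M1)/(6·2)=-155/168, b=Δ1−h1·(2M1+M2)/6=37/21
seg 2: a=1, c=M2/2=-107/28, d=(M3−M2)/(6·1)=107/84, b=Δ2−h2·(2M2+M3)/6=-103/42
t_q=7/2 → seg 1, τ=1/2; S=-2+37/21·τ+12/7·τ²+-155/168·τ³=-361/448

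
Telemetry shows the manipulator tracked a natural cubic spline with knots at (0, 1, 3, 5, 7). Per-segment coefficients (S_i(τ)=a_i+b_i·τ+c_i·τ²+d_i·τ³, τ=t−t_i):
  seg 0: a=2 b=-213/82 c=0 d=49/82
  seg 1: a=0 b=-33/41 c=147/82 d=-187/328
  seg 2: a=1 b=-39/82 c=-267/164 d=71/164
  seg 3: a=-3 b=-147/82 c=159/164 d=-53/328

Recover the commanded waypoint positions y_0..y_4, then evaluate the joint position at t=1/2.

y_0 = S_0(0) = a_0 = 2
y_1 = S_1(0) = a_1 = 0
y_2 = S_2(0) = a_2 = 1
y_3 = S_3(0) = a_3 = -3
y_4 = S_3(2) = -4
t_q=1/2 is in segment 0 (τ=1/2); S_0(τ)=509/656

y_0=2 y_1=0 y_2=1 y_3=-3 y_4=-4
S(1/2) = 509/656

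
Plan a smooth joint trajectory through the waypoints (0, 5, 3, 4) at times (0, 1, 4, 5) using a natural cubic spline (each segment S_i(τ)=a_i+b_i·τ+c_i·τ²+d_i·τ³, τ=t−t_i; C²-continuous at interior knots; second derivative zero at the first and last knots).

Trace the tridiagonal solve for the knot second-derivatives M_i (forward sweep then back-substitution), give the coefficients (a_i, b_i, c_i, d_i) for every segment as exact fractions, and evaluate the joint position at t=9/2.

  seg 0: a=0 b=976/165 c=0 d=-151/165
  seg 1: a=5 b=523/165 c=-151/55 d=22/45
  seg 2: a=3 b=-17/165 c=91/55 d=-91/165
S(9/2) = 1449/440

Δ: Δ0=5, Δ1=-2/3, Δ2=1
row 1: diag=8, rhs=-34; c'=3/8, d'=-17/4
row 2: denom=8−3·3/8=55/8; d'=(10−3·-17/4)/(55/8)=182/55
back: M2=182/55
back: M1=-17/4−3/8·182/55=-302/55
M: M0=0, M1=-302/55, M2=182/55, M3=0
seg 0: a=0, c=M0/2=0, d=(M1−M0)/(6·1)=-151/165, b=Δ0−h0·(2M0+M1)/6=976/165
seg 1: a=5, c=M1/2=-151/55, d=(M2−M1)/(6·3)=22/45, b=Δ1−h1·(2M1+M2)/6=523/165
seg 2: a=3, c=M2/2=91/55, d=(M3−M2)/(6·1)=-91/165, b=Δ2−h2·(2M2+M3)/6=-17/165
t_q=9/2 → seg 2, τ=1/2; S=3+-17/165·τ+91/55·τ²+-91/165·τ³=1449/440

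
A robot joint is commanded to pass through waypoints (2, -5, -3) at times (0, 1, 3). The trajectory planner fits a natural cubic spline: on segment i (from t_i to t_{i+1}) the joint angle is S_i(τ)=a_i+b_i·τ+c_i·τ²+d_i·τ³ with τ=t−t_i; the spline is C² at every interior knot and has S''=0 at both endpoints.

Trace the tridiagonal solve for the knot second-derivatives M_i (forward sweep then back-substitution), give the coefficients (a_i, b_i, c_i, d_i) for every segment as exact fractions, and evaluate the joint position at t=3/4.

Δ: Δ0=-7, Δ1=1
row 1: diag=6, rhs=48; c'=1/3, d'=8
back: M1=8
M: M0=0, M1=8, M2=0
seg 0: a=2, c=M0/2=0, d=(M1−M0)/(6·1)=4/3, b=Δ0−h0·(2M0+M1)/6=-25/3
seg 1: a=-5, c=M1/2=4, d=(M2−M1)/(6·2)=-2/3, b=Δ1−h1·(2M1+M2)/6=-13/3
t_q=3/4 → seg 0, τ=3/4; S=2+-25/3·τ+0·τ²+4/3·τ³=-59/16

  seg 0: a=2 b=-25/3 c=0 d=4/3
  seg 1: a=-5 b=-13/3 c=4 d=-2/3
S(3/4) = -59/16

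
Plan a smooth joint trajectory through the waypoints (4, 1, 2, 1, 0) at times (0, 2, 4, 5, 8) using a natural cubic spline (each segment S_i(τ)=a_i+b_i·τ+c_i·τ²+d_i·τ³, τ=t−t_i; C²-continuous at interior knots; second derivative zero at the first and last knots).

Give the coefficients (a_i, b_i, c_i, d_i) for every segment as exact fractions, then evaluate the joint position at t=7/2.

  seg 0: a=4 b=-283/129 c=0 d=179/1032
  seg 1: a=1 b=-29/258 c=179/172 d=-379/1032
  seg 2: a=2 b=-46/129 c=-50/43 d=67/129
  seg 3: a=1 b=-145/129 c=17/43 d=-17/387
S(7/2) = 5321/2752

Δ: Δ0=-3/2, Δ1=1/2, Δ2=-1, Δ3=-1/3
row 1: diag=8, rhs=12; c'=1/4, d'=3/2
row 2: denom=6−2·1/4=11/2; d'=(-9−2·3/2)/(11/2)=-24/11
row 3: denom=8−1·2/11=86/11; d'=(4−1·-24/11)/(86/11)=34/43
back: M3=34/43
back: M2=-24/11−2/11·34/43=-100/43
back: M1=3/2−1/4·-100/43=179/86
M: M0=0, M1=179/86, M2=-100/43, M3=34/43, M4=0
seg 0: a=4, c=M0/2=0, d=(M1−M0)/(6·2)=179/1032, b=Δ0−h0·(2M0+M1)/6=-283/129
seg 1: a=1, c=M1/2=179/172, d=(M2−M1)/(6·2)=-379/1032, b=Δ1−h1·(2M1+M2)/6=-29/258
seg 2: a=2, c=M2/2=-50/43, d=(M3−M2)/(6·1)=67/129, b=Δ2−h2·(2M2+M3)/6=-46/129
seg 3: a=1, c=M3/2=17/43, d=(M4−M3)/(6·3)=-17/387, b=Δ3−h3·(2M3+M4)/6=-145/129
t_q=7/2 → seg 1, τ=3/2; S=1+-29/258·τ+179/172·τ²+-379/1032·τ³=5321/2752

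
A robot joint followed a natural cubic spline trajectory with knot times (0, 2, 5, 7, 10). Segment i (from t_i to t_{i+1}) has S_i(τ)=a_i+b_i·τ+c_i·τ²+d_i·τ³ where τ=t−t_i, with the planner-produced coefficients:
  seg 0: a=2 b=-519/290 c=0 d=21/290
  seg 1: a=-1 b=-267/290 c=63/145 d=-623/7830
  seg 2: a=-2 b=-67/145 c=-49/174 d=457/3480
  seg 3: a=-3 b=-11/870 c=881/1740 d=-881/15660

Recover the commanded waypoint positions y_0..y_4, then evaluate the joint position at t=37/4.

y_0 = S_0(0) = a_0 = 2
y_1 = S_1(0) = a_1 = -1
y_2 = S_2(0) = a_2 = -2
y_3 = S_3(0) = a_3 = -3
y_4 = S_3(3) = 0
t_q=37/4 is in segment 3 (τ=9/4); S_3(τ)=-8211/7424

y_0=2 y_1=-1 y_2=-2 y_3=-3 y_4=0
S(37/4) = -8211/7424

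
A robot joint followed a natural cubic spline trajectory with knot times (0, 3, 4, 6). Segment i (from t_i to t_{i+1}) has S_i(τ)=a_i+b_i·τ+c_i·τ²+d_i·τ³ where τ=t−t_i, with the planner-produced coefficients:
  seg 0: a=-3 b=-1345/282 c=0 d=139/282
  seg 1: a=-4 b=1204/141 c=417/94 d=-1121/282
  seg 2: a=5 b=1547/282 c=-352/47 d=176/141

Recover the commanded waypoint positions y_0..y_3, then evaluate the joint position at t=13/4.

y_0 = S_0(0) = a_0 = -3
y_1 = S_1(0) = a_1 = -4
y_2 = S_2(0) = a_2 = 5
y_3 = S_2(2) = -4
t_q=13/4 is in segment 1 (τ=1/4); S_1(τ)=-9927/6016

y_0=-3 y_1=-4 y_2=5 y_3=-4
S(13/4) = -9927/6016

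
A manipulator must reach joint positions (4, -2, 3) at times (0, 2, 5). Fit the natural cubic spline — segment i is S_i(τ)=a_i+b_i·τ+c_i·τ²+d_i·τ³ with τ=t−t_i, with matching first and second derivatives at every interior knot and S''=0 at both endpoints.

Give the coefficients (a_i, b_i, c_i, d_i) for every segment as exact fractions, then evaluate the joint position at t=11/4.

Δ: Δ0=-3, Δ1=5/3
row 1: diag=10, rhs=28; c'=3/10, d'=14/5
back: M1=14/5
M: M0=0, M1=14/5, M2=0
seg 0: a=4, c=M0/2=0, d=(M1−M0)/(6·2)=7/30, b=Δ0−h0·(2M0+M1)/6=-59/15
seg 1: a=-2, c=M1/2=7/5, d=(M2−M1)/(6·3)=-7/45, b=Δ1−h1·(2M1+M2)/6=-17/15
t_q=11/4 → seg 1, τ=3/4; S=-2+-17/15·τ+7/5·τ²+-7/45·τ³=-681/320

  seg 0: a=4 b=-59/15 c=0 d=7/30
  seg 1: a=-2 b=-17/15 c=7/5 d=-7/45
S(11/4) = -681/320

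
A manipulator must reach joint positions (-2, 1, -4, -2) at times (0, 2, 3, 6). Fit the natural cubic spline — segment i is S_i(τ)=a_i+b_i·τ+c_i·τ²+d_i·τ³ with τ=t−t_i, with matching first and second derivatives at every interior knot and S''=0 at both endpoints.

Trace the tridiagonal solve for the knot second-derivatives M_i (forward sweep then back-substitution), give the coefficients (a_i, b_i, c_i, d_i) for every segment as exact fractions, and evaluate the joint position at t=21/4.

Δ: Δ0=3/2, Δ1=-5, Δ2=2/3
row 1: diag=6, rhs=-39; c'=1/6, d'=-13/2
row 2: denom=8−1·1/6=47/6; d'=(34−1·-13/2)/(47/6)=243/47
back: M2=243/47
back: M1=-13/2−1/6·243/47=-346/47
M: M0=0, M1=-346/47, M2=243/47, M3=0
seg 0: a=-2, c=M0/2=0, d=(M1−M0)/(6·2)=-173/282, b=Δ0−h0·(2M0+M1)/6=1115/282
seg 1: a=1, c=M1/2=-173/47, d=(M2−M1)/(6·1)=589/282, b=Δ1−h1·(2M1+M2)/6=-961/282
seg 2: a=-4, c=M2/2=243/94, d=(M3−M2)/(6·3)=-27/94, b=Δ2−h2·(2M2+M3)/6=-635/141
t_q=21/4 → seg 2, τ=9/4; S=-4+-635/141·τ+243/94·τ²+-27/94·τ³=-25975/6016

  seg 0: a=-2 b=1115/282 c=0 d=-173/282
  seg 1: a=1 b=-961/282 c=-173/47 d=589/282
  seg 2: a=-4 b=-635/141 c=243/94 d=-27/94
S(21/4) = -25975/6016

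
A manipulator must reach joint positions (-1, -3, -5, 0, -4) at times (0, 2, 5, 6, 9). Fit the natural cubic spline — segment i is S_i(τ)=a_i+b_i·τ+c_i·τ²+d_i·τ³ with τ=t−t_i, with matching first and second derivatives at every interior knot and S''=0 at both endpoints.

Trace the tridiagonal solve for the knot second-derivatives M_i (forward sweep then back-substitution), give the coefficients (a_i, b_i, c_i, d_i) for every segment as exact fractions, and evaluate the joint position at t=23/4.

Δ: Δ0=-1, Δ1=-2/3, Δ2=5, Δ3=-4/3
row 1: diag=10, rhs=2; c'=3/10, d'=1/5
row 2: denom=8−3·3/10=71/10; d'=(34−3·1/5)/(71/10)=334/71
row 3: denom=8−1·10/71=558/71; d'=(-38−1·334/71)/(558/71)=-1516/279
back: M3=-1516/279
back: M2=334/71−10/71·-1516/279=1526/279
back: M1=1/5−3/10·1526/279=-134/93
M: M0=0, M1=-134/93, M2=1526/279, M3=-1516/279, M4=0
seg 0: a=-1, c=M0/2=0, d=(M1−M0)/(6·2)=-67/558, b=Δ0−h0·(2M0+M1)/6=-145/279
seg 1: a=-3, c=M1/2=-67/93, d=(M2−M1)/(6·3)=964/2511, b=Δ1−h1·(2M1+M2)/6=-547/279
seg 2: a=-5, c=M2/2=763/279, d=(M3−M2)/(6·1)=-169/93, b=Δ2−h2·(2M2+M3)/6=1139/279
seg 3: a=0, c=M3/2=-758/279, d=(M4−M3)/(6·3)=758/2511, b=Δ3−h3·(2M3+M4)/6=1144/279
t_q=23/4 → seg 2, τ=3/4; S=-5+1139/279·τ+763/279·τ²+-169/93·τ³=-6943/5952

  seg 0: a=-1 b=-145/279 c=0 d=-67/558
  seg 1: a=-3 b=-547/279 c=-67/93 d=964/2511
  seg 2: a=-5 b=1139/279 c=763/279 d=-169/93
  seg 3: a=0 b=1144/279 c=-758/279 d=758/2511
S(23/4) = -6943/5952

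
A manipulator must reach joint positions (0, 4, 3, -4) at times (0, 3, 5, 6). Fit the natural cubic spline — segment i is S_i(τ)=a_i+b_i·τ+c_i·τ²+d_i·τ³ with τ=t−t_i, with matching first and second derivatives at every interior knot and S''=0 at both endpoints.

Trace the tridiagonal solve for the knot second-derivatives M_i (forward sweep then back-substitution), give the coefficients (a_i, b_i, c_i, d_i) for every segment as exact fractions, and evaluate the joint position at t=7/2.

  seg 0: a=0 b=103/84 c=0 d=1/84
  seg 1: a=4 b=65/42 c=3/28 d=-95/168
  seg 2: a=3 b=-101/21 c=-23/7 d=23/21
S(7/2) = 2119/448

Δ: Δ0=4/3, Δ1=-1/2, Δ2=-7
row 1: diag=10, rhs=-11; c'=1/5, d'=-11/10
row 2: denom=6−2·1/5=28/5; d'=(-39−2·-11/10)/(28/5)=-46/7
back: M2=-46/7
back: M1=-11/10−1/5·-46/7=3/14
M: M0=0, M1=3/14, M2=-46/7, M3=0
seg 0: a=0, c=M0/2=0, d=(M1−M0)/(6·3)=1/84, b=Δ0−h0·(2M0+M1)/6=103/84
seg 1: a=4, c=M1/2=3/28, d=(M2−M1)/(6·2)=-95/168, b=Δ1−h1·(2M1+M2)/6=65/42
seg 2: a=3, c=M2/2=-23/7, d=(M3−M2)/(6·1)=23/21, b=Δ2−h2·(2M2+M3)/6=-101/21
t_q=7/2 → seg 1, τ=1/2; S=4+65/42·τ+3/28·τ²+-95/168·τ³=2119/448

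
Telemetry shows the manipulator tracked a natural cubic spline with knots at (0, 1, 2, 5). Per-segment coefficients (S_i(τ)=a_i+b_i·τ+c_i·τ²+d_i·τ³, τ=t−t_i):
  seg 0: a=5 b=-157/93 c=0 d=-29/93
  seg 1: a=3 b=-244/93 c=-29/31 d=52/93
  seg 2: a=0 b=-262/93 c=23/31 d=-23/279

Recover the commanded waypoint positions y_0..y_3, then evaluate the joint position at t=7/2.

y_0=5 y_1=3 y_2=0 y_3=-4
S(7/2) = -703/248

y_0 = S_0(0) = a_0 = 5
y_1 = S_1(0) = a_1 = 3
y_2 = S_2(0) = a_2 = 0
y_3 = S_2(3) = -4
t_q=7/2 is in segment 2 (τ=3/2); S_2(τ)=-703/248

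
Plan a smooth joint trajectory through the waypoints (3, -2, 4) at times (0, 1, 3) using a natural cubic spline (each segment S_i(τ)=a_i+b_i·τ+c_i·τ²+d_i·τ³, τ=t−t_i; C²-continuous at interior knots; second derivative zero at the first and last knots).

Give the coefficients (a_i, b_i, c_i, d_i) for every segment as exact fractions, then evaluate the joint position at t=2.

  seg 0: a=3 b=-19/3 c=0 d=4/3
  seg 1: a=-2 b=-7/3 c=4 d=-2/3
S(2) = -1

Δ: Δ0=-5, Δ1=3
row 1: diag=6, rhs=48; c'=1/3, d'=8
back: M1=8
M: M0=0, M1=8, M2=0
seg 0: a=3, c=M0/2=0, d=(M1−M0)/(6·1)=4/3, b=Δ0−h0·(2M0+M1)/6=-19/3
seg 1: a=-2, c=M1/2=4, d=(M2−M1)/(6·2)=-2/3, b=Δ1−h1·(2M1+M2)/6=-7/3
t_q=2 → seg 1, τ=1; S=-2+-7/3·τ+4·τ²+-2/3·τ³=-1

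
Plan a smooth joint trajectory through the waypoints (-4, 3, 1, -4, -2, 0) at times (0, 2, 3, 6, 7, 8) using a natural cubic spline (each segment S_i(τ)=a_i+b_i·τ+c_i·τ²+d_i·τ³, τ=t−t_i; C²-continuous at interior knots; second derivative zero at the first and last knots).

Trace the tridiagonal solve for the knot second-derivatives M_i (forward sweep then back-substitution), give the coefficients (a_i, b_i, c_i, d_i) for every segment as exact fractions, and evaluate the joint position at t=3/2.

  seg 0: a=-4 b=39649/7446 c=0 d=-3397/7446
  seg 1: a=3 b=-1115/7446 c=-3397/1241 d=6605/7446
  seg 2: a=1 b=-11032/3723 c=-189/2482 d=3785/22338
  seg 3: a=-4 b=8599/7446 c=1798/1241 d=-4495/7446
  seg 4: a=-2 b=8345/3723 c=-899/2482 d=899/7446
S(3/2) = 48599/19856

Δ: Δ0=7/2, Δ1=-2, Δ2=-5/3, Δ3=2, Δ4=2
row 1: diag=6, rhs=-33; c'=1/6, d'=-11/2
row 2: denom=8−1·1/6=47/6; d'=(2−1·-11/2)/(47/6)=45/47
row 3: denom=8−3·18/47=322/47; d'=(22−3·45/47)/(322/47)=899/322
row 4: denom=4−1·47/322=1241/322; d'=(0−1·899/322)/(1241/322)=-899/1241
back: M4=-899/1241
back: M3=899/322−47/322·-899/1241=3596/1241
back: M2=45/47−18/47·3596/1241=-189/1241
back: M1=-11/2−1/6·-189/1241=-6794/1241
M: M0=0, M1=-6794/1241, M2=-189/1241, M3=3596/1241, M4=-899/1241, M5=0
seg 0: a=-4, c=M0/2=0, d=(M1−M0)/(6·2)=-3397/7446, b=Δ0−h0·(2M0+M1)/6=39649/7446
seg 1: a=3, c=M1/2=-3397/1241, d=(M2−M1)/(6·1)=6605/7446, b=Δ1−h1·(2M1+M2)/6=-1115/7446
seg 2: a=1, c=M2/2=-189/2482, d=(M3−M2)/(6·3)=3785/22338, b=Δ2−h2·(2M2+M3)/6=-11032/3723
seg 3: a=-4, c=M3/2=1798/1241, d=(M4−M3)/(6·1)=-4495/7446, b=Δ3−h3·(2M3+M4)/6=8599/7446
seg 4: a=-2, c=M4/2=-899/2482, d=(M5−M4)/(6·1)=899/7446, b=Δ4−h4·(2M4+M5)/6=8345/3723
t_q=3/2 → seg 0, τ=3/2; S=-4+39649/7446·τ+0·τ²+-3397/7446·τ³=48599/19856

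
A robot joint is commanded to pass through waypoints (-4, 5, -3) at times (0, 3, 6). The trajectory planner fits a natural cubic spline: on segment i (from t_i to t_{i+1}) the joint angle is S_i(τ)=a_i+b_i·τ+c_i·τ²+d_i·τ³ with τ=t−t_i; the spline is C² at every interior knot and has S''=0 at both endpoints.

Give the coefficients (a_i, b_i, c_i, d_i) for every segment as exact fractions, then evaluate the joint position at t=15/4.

  seg 0: a=-4 b=53/12 c=0 d=-17/108
  seg 1: a=5 b=1/6 c=-17/12 d=17/108
S(15/4) = 1125/256

Δ: Δ0=3, Δ1=-8/3
row 1: diag=12, rhs=-34; c'=1/4, d'=-17/6
back: M1=-17/6
M: M0=0, M1=-17/6, M2=0
seg 0: a=-4, c=M0/2=0, d=(M1−M0)/(6·3)=-17/108, b=Δ0−h0·(2M0+M1)/6=53/12
seg 1: a=5, c=M1/2=-17/12, d=(M2−M1)/(6·3)=17/108, b=Δ1−h1·(2M1+M2)/6=1/6
t_q=15/4 → seg 1, τ=3/4; S=5+1/6·τ+-17/12·τ²+17/108·τ³=1125/256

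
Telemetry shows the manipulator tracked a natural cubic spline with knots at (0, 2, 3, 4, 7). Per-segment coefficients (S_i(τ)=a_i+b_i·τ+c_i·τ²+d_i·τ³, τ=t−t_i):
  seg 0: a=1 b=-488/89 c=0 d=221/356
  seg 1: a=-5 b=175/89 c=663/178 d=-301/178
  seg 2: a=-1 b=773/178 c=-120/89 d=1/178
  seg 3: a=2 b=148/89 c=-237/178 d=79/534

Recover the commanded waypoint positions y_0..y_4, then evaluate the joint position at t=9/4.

y_0=1 y_1=-5 y_2=-1 y_3=2 y_4=-1
S(9/4) = -49009/11392

y_0 = S_0(0) = a_0 = 1
y_1 = S_1(0) = a_1 = -5
y_2 = S_2(0) = a_2 = -1
y_3 = S_3(0) = a_3 = 2
y_4 = S_3(3) = -1
t_q=9/4 is in segment 1 (τ=1/4); S_1(τ)=-49009/11392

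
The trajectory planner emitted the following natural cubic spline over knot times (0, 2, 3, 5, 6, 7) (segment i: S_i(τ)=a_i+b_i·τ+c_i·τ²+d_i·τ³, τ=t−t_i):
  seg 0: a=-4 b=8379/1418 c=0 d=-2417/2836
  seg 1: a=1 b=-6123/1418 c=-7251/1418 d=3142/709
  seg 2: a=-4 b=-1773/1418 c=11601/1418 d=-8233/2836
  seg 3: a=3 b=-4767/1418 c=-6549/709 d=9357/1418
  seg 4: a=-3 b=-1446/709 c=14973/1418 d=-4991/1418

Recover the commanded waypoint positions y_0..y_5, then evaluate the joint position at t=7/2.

y_0 = S_0(0) = a_0 = -4
y_1 = S_1(0) = a_1 = 1
y_2 = S_2(0) = a_2 = -4
y_3 = S_3(0) = a_3 = 3
y_4 = S_4(0) = a_4 = -3
y_5 = S_4(1) = 2
t_q=7/2 is in segment 2 (τ=1/2); S_2(τ)=-66765/22688

y_0=-4 y_1=1 y_2=-4 y_3=3 y_4=-3 y_5=2
S(7/2) = -66765/22688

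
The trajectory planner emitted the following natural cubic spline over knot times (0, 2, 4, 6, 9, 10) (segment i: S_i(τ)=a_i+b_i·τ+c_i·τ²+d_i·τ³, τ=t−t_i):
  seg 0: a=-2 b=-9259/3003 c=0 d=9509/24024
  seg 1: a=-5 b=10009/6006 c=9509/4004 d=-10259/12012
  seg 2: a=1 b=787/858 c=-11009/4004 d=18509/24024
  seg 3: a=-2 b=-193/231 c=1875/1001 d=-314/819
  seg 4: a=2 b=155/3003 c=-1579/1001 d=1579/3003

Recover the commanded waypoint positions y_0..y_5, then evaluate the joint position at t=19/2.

y_0=-2 y_1=-5 y_2=1 y_3=-2 y_4=2 y_5=1
S(19/2) = 13591/8008

y_0 = S_0(0) = a_0 = -2
y_1 = S_1(0) = a_1 = -5
y_2 = S_2(0) = a_2 = 1
y_3 = S_3(0) = a_3 = -2
y_4 = S_4(0) = a_4 = 2
y_5 = S_4(1) = 1
t_q=19/2 is in segment 4 (τ=1/2); S_4(τ)=13591/8008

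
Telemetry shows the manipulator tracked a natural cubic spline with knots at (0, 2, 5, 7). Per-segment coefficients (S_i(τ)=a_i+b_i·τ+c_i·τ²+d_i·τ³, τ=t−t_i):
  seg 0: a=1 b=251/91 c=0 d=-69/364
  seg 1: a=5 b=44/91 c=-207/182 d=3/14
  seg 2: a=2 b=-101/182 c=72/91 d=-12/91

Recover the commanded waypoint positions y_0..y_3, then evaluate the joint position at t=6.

y_0=1 y_1=5 y_2=2 y_3=3
S(6) = 383/182

y_0 = S_0(0) = a_0 = 1
y_1 = S_1(0) = a_1 = 5
y_2 = S_2(0) = a_2 = 2
y_3 = S_2(2) = 3
t_q=6 is in segment 2 (τ=1); S_2(τ)=383/182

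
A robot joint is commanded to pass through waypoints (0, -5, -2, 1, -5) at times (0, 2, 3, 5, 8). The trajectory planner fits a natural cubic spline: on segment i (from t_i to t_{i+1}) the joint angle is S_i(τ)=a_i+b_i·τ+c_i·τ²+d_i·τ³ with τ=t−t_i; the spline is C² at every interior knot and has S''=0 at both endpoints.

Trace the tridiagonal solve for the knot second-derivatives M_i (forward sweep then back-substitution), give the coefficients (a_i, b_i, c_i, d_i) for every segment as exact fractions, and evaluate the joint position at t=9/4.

  seg 0: a=0 b=-1447/326 c=0 d=79/163
  seg 1: a=-5 b=449/326 c=474/163 d=-419/326
  seg 2: a=-2 b=544/163 c=-309/326 d=19/1304
  seg 3: a=1 b=-91/326 c=-561/652 d=187/1956
S(9/4) = -93763/20864

Δ: Δ0=-5/2, Δ1=3, Δ2=3/2, Δ3=-2
row 1: diag=6, rhs=33; c'=1/6, d'=11/2
row 2: denom=6−1·1/6=35/6; d'=(-9−1·11/2)/(35/6)=-87/35
row 3: denom=10−2·12/35=326/35; d'=(-21−2·-87/35)/(326/35)=-561/326
back: M3=-561/326
back: M2=-87/35−12/35·-561/326=-309/163
back: M1=11/2−1/6·-309/163=948/163
M: M0=0, M1=948/163, M2=-309/163, M3=-561/326, M4=0
seg 0: a=0, c=M0/2=0, d=(M1−M0)/(6·2)=79/163, b=Δ0−h0·(2M0+M1)/6=-1447/326
seg 1: a=-5, c=M1/2=474/163, d=(M2−M1)/(6·1)=-419/326, b=Δ1−h1·(2M1+M2)/6=449/326
seg 2: a=-2, c=M2/2=-309/326, d=(M3−M2)/(6·2)=19/1304, b=Δ2−h2·(2M2+M3)/6=544/163
seg 3: a=1, c=M3/2=-561/652, d=(M4−M3)/(6·3)=187/1956, b=Δ3−h3·(2M3+M4)/6=-91/326
t_q=9/4 → seg 1, τ=1/4; S=-5+449/326·τ+474/163·τ²+-419/326·τ³=-93763/20864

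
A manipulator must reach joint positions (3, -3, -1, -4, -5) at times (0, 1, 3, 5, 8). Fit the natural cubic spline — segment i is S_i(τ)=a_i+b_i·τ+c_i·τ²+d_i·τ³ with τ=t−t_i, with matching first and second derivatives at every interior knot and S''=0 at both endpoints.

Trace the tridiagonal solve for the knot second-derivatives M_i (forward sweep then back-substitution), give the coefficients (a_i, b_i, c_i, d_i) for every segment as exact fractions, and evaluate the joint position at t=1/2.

Δ: Δ0=-6, Δ1=1, Δ2=-3/2, Δ3=-1/3
row 1: diag=6, rhs=42; c'=1/3, d'=7
row 2: denom=8−2·1/3=22/3; d'=(-15−2·7)/(22/3)=-87/22
row 3: denom=10−2·3/11=104/11; d'=(7−2·-87/22)/(104/11)=41/26
back: M3=41/26
back: M2=-87/22−3/11·41/26=-57/13
back: M1=7−1/3·-57/13=110/13
M: M0=0, M1=110/13, M2=-57/13, M3=41/26, M4=0
seg 0: a=3, c=M0/2=0, d=(M1−M0)/(6·1)=55/39, b=Δ0−h0·(2M0+M1)/6=-289/39
seg 1: a=-3, c=M1/2=55/13, d=(M2−M1)/(6·2)=-167/156, b=Δ1−h1·(2M1+M2)/6=-124/39
seg 2: a=-1, c=M2/2=-57/26, d=(M3−M2)/(6·2)=155/312, b=Δ2−h2·(2M2+M3)/6=35/39
seg 3: a=-4, c=M3/2=41/52, d=(M4−M3)/(6·3)=-41/468, b=Δ3−h3·(2M3+M4)/6=-149/78
t_q=1/2 → seg 0, τ=1/2; S=3+-289/39·τ+0·τ²+55/39·τ³=-55/104

  seg 0: a=3 b=-289/39 c=0 d=55/39
  seg 1: a=-3 b=-124/39 c=55/13 d=-167/156
  seg 2: a=-1 b=35/39 c=-57/26 d=155/312
  seg 3: a=-4 b=-149/78 c=41/52 d=-41/468
S(1/2) = -55/104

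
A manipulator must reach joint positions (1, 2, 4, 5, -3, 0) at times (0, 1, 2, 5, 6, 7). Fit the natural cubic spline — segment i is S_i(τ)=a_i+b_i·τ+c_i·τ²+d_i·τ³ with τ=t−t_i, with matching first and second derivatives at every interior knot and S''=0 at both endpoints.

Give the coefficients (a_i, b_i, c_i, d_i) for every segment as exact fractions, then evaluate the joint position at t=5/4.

Δ: Δ0=1, Δ1=2, Δ2=1/3, Δ3=-8, Δ4=3
row 1: diag=4, rhs=6; c'=1/4, d'=3/2
row 2: denom=8−1·1/4=31/4; d'=(-10−1·3/2)/(31/4)=-46/31
row 3: denom=8−3·12/31=212/31; d'=(-50−3·-46/31)/(212/31)=-353/53
row 4: denom=4−1·31/212=817/212; d'=(66−1·-353/53)/(817/212)=15404/817
back: M4=15404/817
back: M3=-353/53−31/212·15404/817=-7694/817
back: M2=-46/31−12/31·-7694/817=1766/817
back: M1=3/2−1/4·1766/817=784/817
M: M0=0, M1=784/817, M2=1766/817, M3=-7694/817, M4=15404/817, M5=0
seg 0: a=1, c=M0/2=0, d=(M1−M0)/(6·1)=392/2451, b=Δ0−h0·(2M0+M1)/6=2059/2451
seg 1: a=2, c=M1/2=392/817, d=(M2−M1)/(6·1)=491/2451, b=Δ1−h1·(2M1+M2)/6=3235/2451
seg 2: a=4, c=M2/2=883/817, d=(M3−M2)/(6·3)=-110/171, b=Δ2−h2·(2M2+M3)/6=7060/2451
seg 3: a=5, c=M3/2=-3847/817, d=(M4−M3)/(6·1)=11549/2451, b=Δ3−h3·(2M3+M4)/6=-19616/2451
seg 4: a=-3, c=M4/2=7702/817, d=(M5−M4)/(6·1)=-7702/2451, b=Δ4−h4·(2M4+M5)/6=-8051/2451
t_q=5/4 → seg 1, τ=1/4; S=2+3235/2451·τ+392/817·τ²+491/2451·τ³=123561/52288

  seg 0: a=1 b=2059/2451 c=0 d=392/2451
  seg 1: a=2 b=3235/2451 c=392/817 d=491/2451
  seg 2: a=4 b=7060/2451 c=883/817 d=-110/171
  seg 3: a=5 b=-19616/2451 c=-3847/817 d=11549/2451
  seg 4: a=-3 b=-8051/2451 c=7702/817 d=-7702/2451
S(5/4) = 123561/52288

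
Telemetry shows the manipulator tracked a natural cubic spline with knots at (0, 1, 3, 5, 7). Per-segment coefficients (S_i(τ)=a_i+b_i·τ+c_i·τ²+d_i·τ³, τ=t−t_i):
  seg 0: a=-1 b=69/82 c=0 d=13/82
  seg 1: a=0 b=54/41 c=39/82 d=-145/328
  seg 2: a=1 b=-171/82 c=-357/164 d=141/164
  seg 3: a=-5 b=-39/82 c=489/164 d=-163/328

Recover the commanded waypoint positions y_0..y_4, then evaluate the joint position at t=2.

y_0 = S_0(0) = a_0 = -1
y_1 = S_1(0) = a_1 = 0
y_2 = S_2(0) = a_2 = 1
y_3 = S_3(0) = a_3 = -5
y_4 = S_3(2) = 2
t_q=2 is in segment 1 (τ=1); S_1(τ)=443/328

y_0=-1 y_1=0 y_2=1 y_3=-5 y_4=2
S(2) = 443/328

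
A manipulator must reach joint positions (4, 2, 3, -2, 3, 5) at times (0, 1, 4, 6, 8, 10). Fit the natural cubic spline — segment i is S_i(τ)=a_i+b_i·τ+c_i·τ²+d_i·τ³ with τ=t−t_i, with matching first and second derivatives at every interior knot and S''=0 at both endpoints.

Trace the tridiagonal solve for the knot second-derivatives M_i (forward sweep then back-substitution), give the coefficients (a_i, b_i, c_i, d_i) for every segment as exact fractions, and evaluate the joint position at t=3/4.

  seg 0: a=4 b=-7576/3003 c=0 d=1570/3003
  seg 1: a=2 b=-2866/3003 c=1570/1001 d=-311/819
  seg 2: a=3 b=-415/231 c=-1851/1001 d=17987/24024
  seg 3: a=-2 b=-179/858 c=10583/4004 d=-15481/24024
  seg 4: a=3 b=7901/3003 c=-2449/2002 d=2449/12012
S(3/4) = 10655/4576

Δ: Δ0=-2, Δ1=1/3, Δ2=-5/2, Δ3=5/2, Δ4=1
row 1: diag=8, rhs=14; c'=3/8, d'=7/4
row 2: denom=10−3·3/8=71/8; d'=(-17−3·7/4)/(71/8)=-178/71
row 3: denom=8−2·16/71=536/71; d'=(30−2·-178/71)/(536/71)=1243/268
row 4: denom=8−2·71/268=1001/134; d'=(-9−2·1243/268)/(1001/134)=-2449/1001
back: M4=-2449/1001
back: M3=1243/268−71/268·-2449/1001=10583/2002
back: M2=-178/71−16/71·10583/2002=-3702/1001
back: M1=7/4−3/8·-3702/1001=3140/1001
M: M0=0, M1=3140/1001, M2=-3702/1001, M3=10583/2002, M4=-2449/1001, M5=0
seg 0: a=4, c=M0/2=0, d=(M1−M0)/(6·1)=1570/3003, b=Δ0−h0·(2M0+M1)/6=-7576/3003
seg 1: a=2, c=M1/2=1570/1001, d=(M2−M1)/(6·3)=-311/819, b=Δ1−h1·(2M1+M2)/6=-2866/3003
seg 2: a=3, c=M2/2=-1851/1001, d=(M3−M2)/(6·2)=17987/24024, b=Δ2−h2·(2M2+M3)/6=-415/231
seg 3: a=-2, c=M3/2=10583/4004, d=(M4−M3)/(6·2)=-15481/24024, b=Δ3−h3·(2M3+M4)/6=-179/858
seg 4: a=3, c=M4/2=-2449/2002, d=(M5−M4)/(6·2)=2449/12012, b=Δ4−h4·(2M4+M5)/6=7901/3003
t_q=3/4 → seg 0, τ=3/4; S=4+-7576/3003·τ+0·τ²+1570/3003·τ³=10655/4576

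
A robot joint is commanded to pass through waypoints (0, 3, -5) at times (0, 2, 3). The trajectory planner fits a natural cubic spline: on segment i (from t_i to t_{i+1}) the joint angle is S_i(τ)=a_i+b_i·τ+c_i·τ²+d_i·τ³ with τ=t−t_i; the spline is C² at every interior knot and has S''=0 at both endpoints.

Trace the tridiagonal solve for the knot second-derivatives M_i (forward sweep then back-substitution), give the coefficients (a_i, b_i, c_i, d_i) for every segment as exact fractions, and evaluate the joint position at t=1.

  seg 0: a=0 b=14/3 c=0 d=-19/24
  seg 1: a=3 b=-29/6 c=-19/4 d=19/12
S(1) = 31/8

Δ: Δ0=3/2, Δ1=-8
row 1: diag=6, rhs=-57; c'=1/6, d'=-19/2
back: M1=-19/2
M: M0=0, M1=-19/2, M2=0
seg 0: a=0, c=M0/2=0, d=(M1−M0)/(6·2)=-19/24, b=Δ0−h0·(2M0+M1)/6=14/3
seg 1: a=3, c=M1/2=-19/4, d=(M2−M1)/(6·1)=19/12, b=Δ1−h1·(2M1+M2)/6=-29/6
t_q=1 → seg 0, τ=1; S=0+14/3·τ+0·τ²+-19/24·τ³=31/8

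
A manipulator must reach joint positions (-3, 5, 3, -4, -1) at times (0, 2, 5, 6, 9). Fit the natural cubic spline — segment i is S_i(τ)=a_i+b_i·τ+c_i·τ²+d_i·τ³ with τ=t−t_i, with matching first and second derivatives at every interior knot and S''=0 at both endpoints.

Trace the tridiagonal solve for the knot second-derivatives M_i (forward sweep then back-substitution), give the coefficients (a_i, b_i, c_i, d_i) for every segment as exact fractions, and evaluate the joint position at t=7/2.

Δ: Δ0=4, Δ1=-2/3, Δ2=-7, Δ3=1
row 1: diag=10, rhs=-28; c'=3/10, d'=-14/5
row 2: denom=8−3·3/10=71/10; d'=(-38−3·-14/5)/(71/10)=-296/71
row 3: denom=8−1·10/71=558/71; d'=(48−1·-296/71)/(558/71)=1852/279
back: M3=1852/279
back: M2=-296/71−10/71·1852/279=-1424/279
back: M1=-14/5−3/10·-1424/279=-118/93
M: M0=0, M1=-118/93, M2=-1424/279, M3=1852/279, M4=0
seg 0: a=-3, c=M0/2=0, d=(M1−M0)/(6·2)=-59/558, b=Δ0−h0·(2M0+M1)/6=1234/279
seg 1: a=5, c=M1/2=-59/93, d=(M2−M1)/(6·3)=-535/2511, b=Δ1−h1·(2M1+M2)/6=880/279
seg 2: a=3, c=M2/2=-712/279, d=(M3−M2)/(6·1)=182/93, b=Δ2−h2·(2M2+M3)/6=-1787/279
seg 3: a=-4, c=M3/2=926/279, d=(M4−M3)/(6·3)=-926/2511, b=Δ3−h3·(2M3+M4)/6=-1573/279
t_q=7/2 → seg 1, τ=3/2; S=5+880/279·τ+-59/93·τ²+-535/2511·τ³=1881/248

  seg 0: a=-3 b=1234/279 c=0 d=-59/558
  seg 1: a=5 b=880/279 c=-59/93 d=-535/2511
  seg 2: a=3 b=-1787/279 c=-712/279 d=182/93
  seg 3: a=-4 b=-1573/279 c=926/279 d=-926/2511
S(7/2) = 1881/248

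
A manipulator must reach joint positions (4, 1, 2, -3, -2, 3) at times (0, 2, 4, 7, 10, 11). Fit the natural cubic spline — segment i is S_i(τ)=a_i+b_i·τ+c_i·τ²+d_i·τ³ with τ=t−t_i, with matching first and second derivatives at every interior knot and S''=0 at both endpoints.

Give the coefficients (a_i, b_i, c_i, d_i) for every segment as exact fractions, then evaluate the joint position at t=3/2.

Δ: Δ0=-3/2, Δ1=1/2, Δ2=-5/3, Δ3=1/3, Δ4=5
row 1: diag=8, rhs=12; c'=1/4, d'=3/2
row 2: denom=10−2·1/4=19/2; d'=(-13−2·3/2)/(19/2)=-32/19
row 3: denom=12−3·6/19=210/19; d'=(12−3·-32/19)/(210/19)=54/35
row 4: denom=8−3·19/70=503/70; d'=(28−3·54/35)/(503/70)=1636/503
back: M4=1636/503
back: M3=54/35−19/70·1636/503=332/503
back: M2=-32/19−6/19·332/503=-952/503
back: M1=3/2−1/4·-952/503=1985/1006
M: M0=0, M1=1985/1006, M2=-952/503, M3=332/503, M4=1636/503, M5=0
seg 0: a=4, c=M0/2=0, d=(M1−M0)/(6·2)=1985/12072, b=Δ0−h0·(2M0+M1)/6=-3256/1509
seg 1: a=1, c=M1/2=1985/2012, d=(M2−M1)/(6·2)=-3889/12072, b=Δ1−h1·(2M1+M2)/6=-557/3018
seg 2: a=2, c=M2/2=-476/503, d=(M3−M2)/(6·3)=214/1509, b=Δ2−h2·(2M2+M3)/6=-157/1509
seg 3: a=-3, c=M3/2=166/503, d=(M4−M3)/(6·3)=652/4527, b=Δ3−h3·(2M3+M4)/6=-2947/1509
seg 4: a=-2, c=M4/2=818/503, d=(M5−M4)/(6·1)=-818/1509, b=Δ4−h4·(2M4+M5)/6=5909/1509
t_q=3/2 → seg 0, τ=3/2; S=4+-3256/1509·τ+0·τ²+1985/12072·τ³=42441/32192

  seg 0: a=4 b=-3256/1509 c=0 d=1985/12072
  seg 1: a=1 b=-557/3018 c=1985/2012 d=-3889/12072
  seg 2: a=2 b=-157/1509 c=-476/503 d=214/1509
  seg 3: a=-3 b=-2947/1509 c=166/503 d=652/4527
  seg 4: a=-2 b=5909/1509 c=818/503 d=-818/1509
S(3/2) = 42441/32192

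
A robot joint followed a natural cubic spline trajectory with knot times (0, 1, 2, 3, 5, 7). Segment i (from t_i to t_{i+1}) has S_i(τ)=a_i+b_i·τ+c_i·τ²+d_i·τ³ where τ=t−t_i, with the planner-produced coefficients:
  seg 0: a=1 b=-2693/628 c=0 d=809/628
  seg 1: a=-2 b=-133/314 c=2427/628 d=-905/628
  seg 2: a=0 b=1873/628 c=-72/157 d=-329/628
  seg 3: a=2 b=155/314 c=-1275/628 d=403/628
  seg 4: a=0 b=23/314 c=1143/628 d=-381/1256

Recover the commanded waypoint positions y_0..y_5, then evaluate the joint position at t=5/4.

y_0 = S_0(0) = a_0 = 1
y_1 = S_1(0) = a_1 = -2
y_2 = S_2(0) = a_2 = 0
y_3 = S_3(0) = a_3 = 2
y_4 = S_4(0) = a_4 = 0
y_5 = S_4(2) = 5
t_q=5/4 is in segment 1 (τ=1/4); S_1(τ)=-75837/40192

y_0=1 y_1=-2 y_2=0 y_3=2 y_4=0 y_5=5
S(5/4) = -75837/40192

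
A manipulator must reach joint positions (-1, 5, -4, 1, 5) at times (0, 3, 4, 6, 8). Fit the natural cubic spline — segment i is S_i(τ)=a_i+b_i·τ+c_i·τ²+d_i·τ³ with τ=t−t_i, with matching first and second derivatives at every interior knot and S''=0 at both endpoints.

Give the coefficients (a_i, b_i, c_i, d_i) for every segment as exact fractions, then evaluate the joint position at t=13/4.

Δ: Δ0=2, Δ1=-9, Δ2=5/2, Δ3=2
row 1: diag=8, rhs=-66; c'=1/8, d'=-33/4
row 2: denom=6−1·1/8=47/8; d'=(69−1·-33/4)/(47/8)=618/47
row 3: denom=8−2·16/47=344/47; d'=(-3−2·618/47)/(344/47)=-1377/344
back: M3=-1377/344
back: M2=618/47−16/47·-1377/344=624/43
back: M1=-33/4−1/8·624/43=-1731/172
M: M0=0, M1=-1731/172, M2=624/43, M3=-1377/344, M4=0
seg 0: a=-1, c=M0/2=0, d=(M1−M0)/(6·3)=-577/1032, b=Δ0−h0·(2M0+M1)/6=2419/344
seg 1: a=5, c=M1/2=-1731/344, d=(M2−M1)/(6·1)=1409/344, b=Δ1−h1·(2M1+M2)/6=-1387/172
seg 2: a=-4, c=M2/2=312/43, d=(M3−M2)/(6·2)=-2123/1376, b=Δ2−h2·(2M2+M3)/6=-2009/344
seg 3: a=1, c=M3/2=-1377/688, d=(M4−M3)/(6·2)=459/1376, b=Δ3−h3·(2M3+M4)/6=803/172
t_q=13/4 → seg 1, τ=1/4; S=5+-1387/172·τ+-1731/344·τ²+1409/344·τ³=60181/22016

  seg 0: a=-1 b=2419/344 c=0 d=-577/1032
  seg 1: a=5 b=-1387/172 c=-1731/344 d=1409/344
  seg 2: a=-4 b=-2009/344 c=312/43 d=-2123/1376
  seg 3: a=1 b=803/172 c=-1377/688 d=459/1376
S(13/4) = 60181/22016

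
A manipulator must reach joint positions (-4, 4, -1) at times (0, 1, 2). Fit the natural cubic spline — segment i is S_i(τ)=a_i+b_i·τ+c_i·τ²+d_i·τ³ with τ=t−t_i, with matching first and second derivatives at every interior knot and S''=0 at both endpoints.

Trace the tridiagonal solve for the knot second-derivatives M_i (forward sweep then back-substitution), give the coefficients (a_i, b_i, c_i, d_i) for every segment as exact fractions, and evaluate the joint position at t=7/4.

  seg 0: a=-4 b=45/4 c=0 d=-13/4
  seg 1: a=4 b=3/2 c=-39/4 d=13/4
S(7/4) = 259/256

Δ: Δ0=8, Δ1=-5
row 1: diag=4, rhs=-78; c'=1/4, d'=-39/2
back: M1=-39/2
M: M0=0, M1=-39/2, M2=0
seg 0: a=-4, c=M0/2=0, d=(M1−M0)/(6·1)=-13/4, b=Δ0−h0·(2M0+M1)/6=45/4
seg 1: a=4, c=M1/2=-39/4, d=(M2−M1)/(6·1)=13/4, b=Δ1−h1·(2M1+M2)/6=3/2
t_q=7/4 → seg 1, τ=3/4; S=4+3/2·τ+-39/4·τ²+13/4·τ³=259/256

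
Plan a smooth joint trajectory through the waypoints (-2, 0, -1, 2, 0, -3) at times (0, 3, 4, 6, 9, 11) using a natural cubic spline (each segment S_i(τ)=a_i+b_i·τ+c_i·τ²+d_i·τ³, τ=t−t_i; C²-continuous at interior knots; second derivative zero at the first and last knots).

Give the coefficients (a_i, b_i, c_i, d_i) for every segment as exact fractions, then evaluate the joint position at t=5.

Δ: Δ0=2/3, Δ1=-1, Δ2=3/2, Δ3=-2/3, Δ4=-3/2
row 1: diag=8, rhs=-10; c'=1/8, d'=-5/4
row 2: denom=6−1·1/8=47/8; d'=(15−1·-5/4)/(47/8)=130/47
row 3: denom=10−2·16/47=438/47; d'=(-13−2·130/47)/(438/47)=-871/438
row 4: denom=10−3·47/146=1319/146; d'=(-5−3·-871/438)/(1319/146)=141/1319
back: M4=141/1319
back: M3=-871/438−47/146·141/1319=-8005/3957
back: M2=130/47−16/47·-8005/3957=13670/3957
back: M1=-5/4−1/8·13670/3957=-6655/3957
M: M0=0, M1=-6655/3957, M2=13670/3957, M3=-8005/3957, M4=141/1319, M5=0
seg 0: a=-2, c=M0/2=0, d=(M1−M0)/(6·3)=-6655/71226, b=Δ0−h0·(2M0+M1)/6=3977/2638
seg 1: a=0, c=M1/2=-6655/7914, d=(M2−M1)/(6·1)=6775/7914, b=Δ1−h1·(2M1+M2)/6=-1339/1319
seg 2: a=-1, c=M2/2=6835/3957, d=(M3−M2)/(6·2)=-7225/15828, b=Δ2−h2·(2M2+M3)/6=-1019/7914
seg 3: a=2, c=M3/2=-8005/7914, d=(M4−M3)/(6·3)=4214/35613, b=Δ3−h3·(2M3+M4)/6=3437/2638
seg 4: a=0, c=M4/2=141/2638, d=(M5−M4)/(6·2)=-47/5276, b=Δ4−h4·(2M4+M5)/6=-4145/2638
t_q=5 → seg 2, τ=1; S=-1+-1019/7914·τ+6835/3957·τ²+-7225/15828·τ³=2249/15828

  seg 0: a=-2 b=3977/2638 c=0 d=-6655/71226
  seg 1: a=0 b=-1339/1319 c=-6655/7914 d=6775/7914
  seg 2: a=-1 b=-1019/7914 c=6835/3957 d=-7225/15828
  seg 3: a=2 b=3437/2638 c=-8005/7914 d=4214/35613
  seg 4: a=0 b=-4145/2638 c=141/2638 d=-47/5276
S(5) = 2249/15828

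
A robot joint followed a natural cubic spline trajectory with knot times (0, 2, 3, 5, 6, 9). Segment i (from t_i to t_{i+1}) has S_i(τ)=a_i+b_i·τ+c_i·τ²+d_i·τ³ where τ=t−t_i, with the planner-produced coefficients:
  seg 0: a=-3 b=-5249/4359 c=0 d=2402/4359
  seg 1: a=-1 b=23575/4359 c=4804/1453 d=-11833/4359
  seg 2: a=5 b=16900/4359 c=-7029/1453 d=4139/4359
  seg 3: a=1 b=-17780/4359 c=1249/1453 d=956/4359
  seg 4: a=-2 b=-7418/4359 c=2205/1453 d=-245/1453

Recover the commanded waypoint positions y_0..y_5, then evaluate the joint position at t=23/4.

y_0=-3 y_1=-1 y_2=5 y_3=1 y_4=-2 y_5=2
S(23/4) = -2155/1453

y_0 = S_0(0) = a_0 = -3
y_1 = S_1(0) = a_1 = -1
y_2 = S_2(0) = a_2 = 5
y_3 = S_3(0) = a_3 = 1
y_4 = S_4(0) = a_4 = -2
y_5 = S_4(3) = 2
t_q=23/4 is in segment 3 (τ=3/4); S_3(τ)=-2155/1453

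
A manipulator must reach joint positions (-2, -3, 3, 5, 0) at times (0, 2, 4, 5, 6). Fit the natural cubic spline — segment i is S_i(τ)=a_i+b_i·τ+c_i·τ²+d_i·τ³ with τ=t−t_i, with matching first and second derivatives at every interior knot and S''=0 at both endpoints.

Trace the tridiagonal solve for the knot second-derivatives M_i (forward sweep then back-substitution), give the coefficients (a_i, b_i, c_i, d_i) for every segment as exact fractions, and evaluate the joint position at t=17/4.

Δ: Δ0=-1/2, Δ1=3, Δ2=2, Δ3=-5
row 1: diag=8, rhs=21; c'=1/4, d'=21/8
row 2: denom=6−2·1/4=11/2; d'=(-6−2·21/8)/(11/2)=-45/22
row 3: denom=4−1·2/11=42/11; d'=(-42−1·-45/22)/(42/11)=-293/28
back: M3=-293/28
back: M2=-45/22−2/11·-293/28=-1/7
back: M1=21/8−1/4·-1/7=149/56
M: M0=0, M1=149/56, M2=-1/7, M3=-293/28, M4=0
seg 0: a=-2, c=M0/2=0, d=(M1−M0)/(6·2)=149/672, b=Δ0−h0·(2M0+M1)/6=-233/168
seg 1: a=-3, c=M1/2=149/112, d=(M2−M1)/(6·2)=-157/672, b=Δ1−h1·(2M1+M2)/6=107/84
seg 2: a=3, c=M2/2=-1/14, d=(M3−M2)/(6·1)=-289/168, b=Δ2−h2·(2M2+M3)/6=91/24
seg 3: a=5, c=M3/2=-293/56, d=(M4−M3)/(6·1)=293/168, b=Δ3−h3·(2M3+M4)/6=-127/84
t_q=17/4 → seg 2, τ=1/4; S=3+91/24·τ+-1/14·τ²+-289/168·τ³=14037/3584

  seg 0: a=-2 b=-233/168 c=0 d=149/672
  seg 1: a=-3 b=107/84 c=149/112 d=-157/672
  seg 2: a=3 b=91/24 c=-1/14 d=-289/168
  seg 3: a=5 b=-127/84 c=-293/56 d=293/168
S(17/4) = 14037/3584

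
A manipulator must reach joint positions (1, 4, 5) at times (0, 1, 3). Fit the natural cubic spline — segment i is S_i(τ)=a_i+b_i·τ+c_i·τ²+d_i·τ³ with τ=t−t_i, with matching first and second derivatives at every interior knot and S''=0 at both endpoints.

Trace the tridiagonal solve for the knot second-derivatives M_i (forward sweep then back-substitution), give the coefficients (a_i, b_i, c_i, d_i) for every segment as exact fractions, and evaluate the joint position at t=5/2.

  seg 0: a=1 b=41/12 c=0 d=-5/12
  seg 1: a=4 b=13/6 c=-5/4 d=5/24
S(5/2) = 329/64

Δ: Δ0=3, Δ1=1/2
row 1: diag=6, rhs=-15; c'=1/3, d'=-5/2
back: M1=-5/2
M: M0=0, M1=-5/2, M2=0
seg 0: a=1, c=M0/2=0, d=(M1−M0)/(6·1)=-5/12, b=Δ0−h0·(2M0+M1)/6=41/12
seg 1: a=4, c=M1/2=-5/4, d=(M2−M1)/(6·2)=5/24, b=Δ1−h1·(2M1+M2)/6=13/6
t_q=5/2 → seg 1, τ=3/2; S=4+13/6·τ+-5/4·τ²+5/24·τ³=329/64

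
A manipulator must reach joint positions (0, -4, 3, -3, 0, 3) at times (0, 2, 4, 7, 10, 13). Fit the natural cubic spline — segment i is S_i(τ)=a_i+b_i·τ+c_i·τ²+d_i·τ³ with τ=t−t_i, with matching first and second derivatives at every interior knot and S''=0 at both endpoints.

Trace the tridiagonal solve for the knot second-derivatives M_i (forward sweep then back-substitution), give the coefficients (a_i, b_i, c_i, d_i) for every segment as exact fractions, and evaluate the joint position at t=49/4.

  seg 0: a=0 b=-332/87 c=0 d=79/174
  seg 1: a=-4 b=142/87 c=79/29 d=-623/696
  seg 2: a=3 b=311/174 c=-307/116 d=1445/3132
  seg 3: a=-3 b=-569/348 c=131/87 d=-655/3132
  seg 4: a=0 b=305/174 c=-131/348 d=131/3132
S(49/4) = 18669/7424

Δ: Δ0=-2, Δ1=7/2, Δ2=-2, Δ3=1, Δ4=1
row 1: diag=8, rhs=33; c'=1/4, d'=33/8
row 2: denom=10−2·1/4=19/2; d'=(-33−2·33/8)/(19/2)=-165/38
row 3: denom=12−3·6/19=210/19; d'=(18−3·-165/38)/(210/19)=393/140
row 4: denom=12−3·19/70=783/70; d'=(0−3·393/140)/(783/70)=-131/174
back: M4=-131/174
back: M3=393/140−19/70·-131/174=262/87
back: M2=-165/38−6/19·262/87=-307/58
back: M1=33/8−1/4·-307/58=158/29
M: M0=0, M1=158/29, M2=-307/58, M3=262/87, M4=-131/174, M5=0
seg 0: a=0, c=M0/2=0, d=(M1−M0)/(6·2)=79/174, b=Δ0−h0·(2M0+M1)/6=-332/87
seg 1: a=-4, c=M1/2=79/29, d=(M2−M1)/(6·2)=-623/696, b=Δ1−h1·(2M1+M2)/6=142/87
seg 2: a=3, c=M2/2=-307/116, d=(M3−M2)/(6·3)=1445/3132, b=Δ2−h2·(2M2+M3)/6=311/174
seg 3: a=-3, c=M3/2=131/87, d=(M4−M3)/(6·3)=-655/3132, b=Δ3−h3·(2M3+M4)/6=-569/348
seg 4: a=0, c=M4/2=-131/348, d=(M5−M4)/(6·3)=131/3132, b=Δ4−h4·(2M4+M5)/6=305/174
t_q=49/4 → seg 4, τ=9/4; S=0+305/174·τ+-131/348·τ²+131/3132·τ³=18669/7424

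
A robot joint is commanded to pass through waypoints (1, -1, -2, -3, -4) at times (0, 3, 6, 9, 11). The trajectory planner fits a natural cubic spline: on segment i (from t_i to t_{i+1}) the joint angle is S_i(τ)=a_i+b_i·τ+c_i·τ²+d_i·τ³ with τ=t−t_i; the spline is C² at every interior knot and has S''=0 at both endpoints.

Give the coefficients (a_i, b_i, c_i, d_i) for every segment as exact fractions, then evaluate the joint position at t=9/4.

Δ: Δ0=-2/3, Δ1=-1/3, Δ2=-1/3, Δ3=-1/2
row 1: diag=12, rhs=2; c'=1/4, d'=1/6
row 2: denom=12−3·1/4=45/4; d'=(0−3·1/6)/(45/4)=-2/45
row 3: denom=10−3·4/15=46/5; d'=(-1−3·-2/45)/(46/5)=-13/138
back: M3=-13/138
back: M2=-2/45−4/15·-13/138=-4/207
back: M1=1/6−1/4·-4/207=71/414
M: M0=0, M1=71/414, M2=-4/207, M3=-13/138, M4=0
seg 0: a=1, c=M0/2=0, d=(M1−M0)/(6·3)=71/7452, b=Δ0−h0·(2M0+M1)/6=-623/828
seg 1: a=-1, c=M1/2=71/828, d=(M2−M1)/(6·3)=-79/7452, b=Δ1−h1·(2M1+M2)/6=-205/414
seg 2: a=-2, c=M2/2=-2/207, d=(M3−M2)/(6·3)=-31/7452, b=Δ2−h2·(2M2+M3)/6=-221/828
seg 3: a=-3, c=M3/2=-13/276, d=(M4−M3)/(6·2)=13/1656, b=Δ3−h3·(2M3+M4)/6=-181/414
t_q=9/4 → seg 0, τ=9/4; S=1+-623/828·τ+0·τ²+71/7452·τ³=-3441/5888

  seg 0: a=1 b=-623/828 c=0 d=71/7452
  seg 1: a=-1 b=-205/414 c=71/828 d=-79/7452
  seg 2: a=-2 b=-221/828 c=-2/207 d=-31/7452
  seg 3: a=-3 b=-181/414 c=-13/276 d=13/1656
S(9/4) = -3441/5888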